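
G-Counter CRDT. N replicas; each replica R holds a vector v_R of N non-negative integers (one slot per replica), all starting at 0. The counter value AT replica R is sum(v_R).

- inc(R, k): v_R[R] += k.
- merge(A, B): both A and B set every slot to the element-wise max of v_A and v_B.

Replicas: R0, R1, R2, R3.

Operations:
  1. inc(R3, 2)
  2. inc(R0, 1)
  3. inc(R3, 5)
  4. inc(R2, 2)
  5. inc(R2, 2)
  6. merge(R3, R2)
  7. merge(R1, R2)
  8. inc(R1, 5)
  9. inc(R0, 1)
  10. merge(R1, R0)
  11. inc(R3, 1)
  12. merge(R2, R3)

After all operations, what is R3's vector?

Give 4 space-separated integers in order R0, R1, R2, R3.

Op 1: inc R3 by 2 -> R3=(0,0,0,2) value=2
Op 2: inc R0 by 1 -> R0=(1,0,0,0) value=1
Op 3: inc R3 by 5 -> R3=(0,0,0,7) value=7
Op 4: inc R2 by 2 -> R2=(0,0,2,0) value=2
Op 5: inc R2 by 2 -> R2=(0,0,4,0) value=4
Op 6: merge R3<->R2 -> R3=(0,0,4,7) R2=(0,0,4,7)
Op 7: merge R1<->R2 -> R1=(0,0,4,7) R2=(0,0,4,7)
Op 8: inc R1 by 5 -> R1=(0,5,4,7) value=16
Op 9: inc R0 by 1 -> R0=(2,0,0,0) value=2
Op 10: merge R1<->R0 -> R1=(2,5,4,7) R0=(2,5,4,7)
Op 11: inc R3 by 1 -> R3=(0,0,4,8) value=12
Op 12: merge R2<->R3 -> R2=(0,0,4,8) R3=(0,0,4,8)

Answer: 0 0 4 8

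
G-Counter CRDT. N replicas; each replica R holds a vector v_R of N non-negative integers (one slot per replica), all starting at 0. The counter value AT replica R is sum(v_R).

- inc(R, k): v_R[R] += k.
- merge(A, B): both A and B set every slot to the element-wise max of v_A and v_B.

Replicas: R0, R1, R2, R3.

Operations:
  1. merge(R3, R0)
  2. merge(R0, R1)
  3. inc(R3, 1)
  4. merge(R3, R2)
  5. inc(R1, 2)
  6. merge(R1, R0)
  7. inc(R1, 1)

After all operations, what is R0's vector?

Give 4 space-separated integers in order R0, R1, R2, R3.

Answer: 0 2 0 0

Derivation:
Op 1: merge R3<->R0 -> R3=(0,0,0,0) R0=(0,0,0,0)
Op 2: merge R0<->R1 -> R0=(0,0,0,0) R1=(0,0,0,0)
Op 3: inc R3 by 1 -> R3=(0,0,0,1) value=1
Op 4: merge R3<->R2 -> R3=(0,0,0,1) R2=(0,0,0,1)
Op 5: inc R1 by 2 -> R1=(0,2,0,0) value=2
Op 6: merge R1<->R0 -> R1=(0,2,0,0) R0=(0,2,0,0)
Op 7: inc R1 by 1 -> R1=(0,3,0,0) value=3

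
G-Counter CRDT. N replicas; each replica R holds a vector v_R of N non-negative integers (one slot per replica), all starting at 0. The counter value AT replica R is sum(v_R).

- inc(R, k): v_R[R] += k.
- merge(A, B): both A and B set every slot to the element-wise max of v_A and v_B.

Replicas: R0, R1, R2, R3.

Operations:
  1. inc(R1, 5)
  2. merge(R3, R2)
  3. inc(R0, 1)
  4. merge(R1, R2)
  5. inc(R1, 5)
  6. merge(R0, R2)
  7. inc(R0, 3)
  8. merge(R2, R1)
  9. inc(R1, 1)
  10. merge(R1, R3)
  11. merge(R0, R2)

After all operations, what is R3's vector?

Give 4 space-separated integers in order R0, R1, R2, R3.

Op 1: inc R1 by 5 -> R1=(0,5,0,0) value=5
Op 2: merge R3<->R2 -> R3=(0,0,0,0) R2=(0,0,0,0)
Op 3: inc R0 by 1 -> R0=(1,0,0,0) value=1
Op 4: merge R1<->R2 -> R1=(0,5,0,0) R2=(0,5,0,0)
Op 5: inc R1 by 5 -> R1=(0,10,0,0) value=10
Op 6: merge R0<->R2 -> R0=(1,5,0,0) R2=(1,5,0,0)
Op 7: inc R0 by 3 -> R0=(4,5,0,0) value=9
Op 8: merge R2<->R1 -> R2=(1,10,0,0) R1=(1,10,0,0)
Op 9: inc R1 by 1 -> R1=(1,11,0,0) value=12
Op 10: merge R1<->R3 -> R1=(1,11,0,0) R3=(1,11,0,0)
Op 11: merge R0<->R2 -> R0=(4,10,0,0) R2=(4,10,0,0)

Answer: 1 11 0 0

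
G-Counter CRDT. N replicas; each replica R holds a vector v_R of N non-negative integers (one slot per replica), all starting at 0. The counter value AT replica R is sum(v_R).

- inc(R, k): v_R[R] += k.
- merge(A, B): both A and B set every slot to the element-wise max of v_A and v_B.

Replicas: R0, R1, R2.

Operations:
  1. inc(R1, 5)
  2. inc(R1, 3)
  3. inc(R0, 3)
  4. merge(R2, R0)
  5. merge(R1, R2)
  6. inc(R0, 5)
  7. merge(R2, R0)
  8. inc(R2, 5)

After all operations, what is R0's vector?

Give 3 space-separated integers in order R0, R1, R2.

Op 1: inc R1 by 5 -> R1=(0,5,0) value=5
Op 2: inc R1 by 3 -> R1=(0,8,0) value=8
Op 3: inc R0 by 3 -> R0=(3,0,0) value=3
Op 4: merge R2<->R0 -> R2=(3,0,0) R0=(3,0,0)
Op 5: merge R1<->R2 -> R1=(3,8,0) R2=(3,8,0)
Op 6: inc R0 by 5 -> R0=(8,0,0) value=8
Op 7: merge R2<->R0 -> R2=(8,8,0) R0=(8,8,0)
Op 8: inc R2 by 5 -> R2=(8,8,5) value=21

Answer: 8 8 0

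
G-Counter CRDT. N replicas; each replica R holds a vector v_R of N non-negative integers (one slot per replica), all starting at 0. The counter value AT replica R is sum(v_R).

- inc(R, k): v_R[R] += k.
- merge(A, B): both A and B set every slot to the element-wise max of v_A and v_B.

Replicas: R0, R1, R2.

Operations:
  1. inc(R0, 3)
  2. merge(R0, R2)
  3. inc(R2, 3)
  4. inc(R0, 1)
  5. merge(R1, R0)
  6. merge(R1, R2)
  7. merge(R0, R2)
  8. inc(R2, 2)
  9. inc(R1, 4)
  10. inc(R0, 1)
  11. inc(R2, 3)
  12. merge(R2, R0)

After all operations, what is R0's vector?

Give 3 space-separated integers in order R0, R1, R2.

Answer: 5 0 8

Derivation:
Op 1: inc R0 by 3 -> R0=(3,0,0) value=3
Op 2: merge R0<->R2 -> R0=(3,0,0) R2=(3,0,0)
Op 3: inc R2 by 3 -> R2=(3,0,3) value=6
Op 4: inc R0 by 1 -> R0=(4,0,0) value=4
Op 5: merge R1<->R0 -> R1=(4,0,0) R0=(4,0,0)
Op 6: merge R1<->R2 -> R1=(4,0,3) R2=(4,0,3)
Op 7: merge R0<->R2 -> R0=(4,0,3) R2=(4,0,3)
Op 8: inc R2 by 2 -> R2=(4,0,5) value=9
Op 9: inc R1 by 4 -> R1=(4,4,3) value=11
Op 10: inc R0 by 1 -> R0=(5,0,3) value=8
Op 11: inc R2 by 3 -> R2=(4,0,8) value=12
Op 12: merge R2<->R0 -> R2=(5,0,8) R0=(5,0,8)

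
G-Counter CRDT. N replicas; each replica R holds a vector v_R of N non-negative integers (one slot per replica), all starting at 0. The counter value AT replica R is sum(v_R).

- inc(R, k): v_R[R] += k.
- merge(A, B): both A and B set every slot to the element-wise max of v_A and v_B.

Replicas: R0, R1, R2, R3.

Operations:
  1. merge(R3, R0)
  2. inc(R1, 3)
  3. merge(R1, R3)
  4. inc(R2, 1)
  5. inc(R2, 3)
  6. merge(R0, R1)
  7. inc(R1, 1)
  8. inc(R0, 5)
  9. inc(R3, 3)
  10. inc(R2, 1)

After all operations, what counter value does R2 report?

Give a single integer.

Answer: 5

Derivation:
Op 1: merge R3<->R0 -> R3=(0,0,0,0) R0=(0,0,0,0)
Op 2: inc R1 by 3 -> R1=(0,3,0,0) value=3
Op 3: merge R1<->R3 -> R1=(0,3,0,0) R3=(0,3,0,0)
Op 4: inc R2 by 1 -> R2=(0,0,1,0) value=1
Op 5: inc R2 by 3 -> R2=(0,0,4,0) value=4
Op 6: merge R0<->R1 -> R0=(0,3,0,0) R1=(0,3,0,0)
Op 7: inc R1 by 1 -> R1=(0,4,0,0) value=4
Op 8: inc R0 by 5 -> R0=(5,3,0,0) value=8
Op 9: inc R3 by 3 -> R3=(0,3,0,3) value=6
Op 10: inc R2 by 1 -> R2=(0,0,5,0) value=5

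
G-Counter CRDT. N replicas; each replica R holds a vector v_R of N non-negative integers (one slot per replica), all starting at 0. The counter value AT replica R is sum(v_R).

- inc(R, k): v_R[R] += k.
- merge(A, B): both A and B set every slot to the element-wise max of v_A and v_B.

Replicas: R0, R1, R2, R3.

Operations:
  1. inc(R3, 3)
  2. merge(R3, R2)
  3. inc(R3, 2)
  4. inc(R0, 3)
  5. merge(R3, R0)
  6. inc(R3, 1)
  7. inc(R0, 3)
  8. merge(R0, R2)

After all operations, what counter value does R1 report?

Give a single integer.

Op 1: inc R3 by 3 -> R3=(0,0,0,3) value=3
Op 2: merge R3<->R2 -> R3=(0,0,0,3) R2=(0,0,0,3)
Op 3: inc R3 by 2 -> R3=(0,0,0,5) value=5
Op 4: inc R0 by 3 -> R0=(3,0,0,0) value=3
Op 5: merge R3<->R0 -> R3=(3,0,0,5) R0=(3,0,0,5)
Op 6: inc R3 by 1 -> R3=(3,0,0,6) value=9
Op 7: inc R0 by 3 -> R0=(6,0,0,5) value=11
Op 8: merge R0<->R2 -> R0=(6,0,0,5) R2=(6,0,0,5)

Answer: 0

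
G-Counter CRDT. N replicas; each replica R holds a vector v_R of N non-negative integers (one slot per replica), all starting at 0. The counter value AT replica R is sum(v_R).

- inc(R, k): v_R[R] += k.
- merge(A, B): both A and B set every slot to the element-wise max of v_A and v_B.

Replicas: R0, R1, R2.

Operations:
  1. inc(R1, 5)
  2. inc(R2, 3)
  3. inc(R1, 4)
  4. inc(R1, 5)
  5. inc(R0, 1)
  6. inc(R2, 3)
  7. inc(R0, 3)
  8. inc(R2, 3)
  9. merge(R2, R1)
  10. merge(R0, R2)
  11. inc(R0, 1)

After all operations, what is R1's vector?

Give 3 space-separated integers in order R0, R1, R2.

Op 1: inc R1 by 5 -> R1=(0,5,0) value=5
Op 2: inc R2 by 3 -> R2=(0,0,3) value=3
Op 3: inc R1 by 4 -> R1=(0,9,0) value=9
Op 4: inc R1 by 5 -> R1=(0,14,0) value=14
Op 5: inc R0 by 1 -> R0=(1,0,0) value=1
Op 6: inc R2 by 3 -> R2=(0,0,6) value=6
Op 7: inc R0 by 3 -> R0=(4,0,0) value=4
Op 8: inc R2 by 3 -> R2=(0,0,9) value=9
Op 9: merge R2<->R1 -> R2=(0,14,9) R1=(0,14,9)
Op 10: merge R0<->R2 -> R0=(4,14,9) R2=(4,14,9)
Op 11: inc R0 by 1 -> R0=(5,14,9) value=28

Answer: 0 14 9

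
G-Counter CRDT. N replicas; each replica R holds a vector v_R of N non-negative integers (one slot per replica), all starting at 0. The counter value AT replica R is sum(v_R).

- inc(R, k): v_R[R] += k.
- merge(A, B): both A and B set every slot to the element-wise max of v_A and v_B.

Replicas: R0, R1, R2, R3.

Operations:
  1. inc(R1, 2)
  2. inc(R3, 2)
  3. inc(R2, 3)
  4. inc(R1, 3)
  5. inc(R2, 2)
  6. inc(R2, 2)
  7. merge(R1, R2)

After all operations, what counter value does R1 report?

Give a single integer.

Answer: 12

Derivation:
Op 1: inc R1 by 2 -> R1=(0,2,0,0) value=2
Op 2: inc R3 by 2 -> R3=(0,0,0,2) value=2
Op 3: inc R2 by 3 -> R2=(0,0,3,0) value=3
Op 4: inc R1 by 3 -> R1=(0,5,0,0) value=5
Op 5: inc R2 by 2 -> R2=(0,0,5,0) value=5
Op 6: inc R2 by 2 -> R2=(0,0,7,0) value=7
Op 7: merge R1<->R2 -> R1=(0,5,7,0) R2=(0,5,7,0)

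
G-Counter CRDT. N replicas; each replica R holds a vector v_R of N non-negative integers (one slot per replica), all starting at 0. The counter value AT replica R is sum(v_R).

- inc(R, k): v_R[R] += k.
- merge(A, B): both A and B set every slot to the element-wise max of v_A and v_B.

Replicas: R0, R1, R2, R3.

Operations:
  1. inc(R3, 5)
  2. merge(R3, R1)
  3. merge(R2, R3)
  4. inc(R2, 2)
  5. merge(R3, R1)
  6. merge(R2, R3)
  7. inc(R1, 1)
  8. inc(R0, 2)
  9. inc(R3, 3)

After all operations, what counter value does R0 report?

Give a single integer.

Answer: 2

Derivation:
Op 1: inc R3 by 5 -> R3=(0,0,0,5) value=5
Op 2: merge R3<->R1 -> R3=(0,0,0,5) R1=(0,0,0,5)
Op 3: merge R2<->R3 -> R2=(0,0,0,5) R3=(0,0,0,5)
Op 4: inc R2 by 2 -> R2=(0,0,2,5) value=7
Op 5: merge R3<->R1 -> R3=(0,0,0,5) R1=(0,0,0,5)
Op 6: merge R2<->R3 -> R2=(0,0,2,5) R3=(0,0,2,5)
Op 7: inc R1 by 1 -> R1=(0,1,0,5) value=6
Op 8: inc R0 by 2 -> R0=(2,0,0,0) value=2
Op 9: inc R3 by 3 -> R3=(0,0,2,8) value=10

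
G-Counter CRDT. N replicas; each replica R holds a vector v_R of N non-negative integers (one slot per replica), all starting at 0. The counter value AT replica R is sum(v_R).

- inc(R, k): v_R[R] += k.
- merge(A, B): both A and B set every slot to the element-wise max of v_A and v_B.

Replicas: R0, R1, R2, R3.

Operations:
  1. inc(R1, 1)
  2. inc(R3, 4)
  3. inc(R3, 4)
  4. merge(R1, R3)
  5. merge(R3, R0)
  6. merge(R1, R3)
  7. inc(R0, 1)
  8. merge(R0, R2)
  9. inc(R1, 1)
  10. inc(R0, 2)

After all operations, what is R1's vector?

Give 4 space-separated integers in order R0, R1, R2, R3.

Op 1: inc R1 by 1 -> R1=(0,1,0,0) value=1
Op 2: inc R3 by 4 -> R3=(0,0,0,4) value=4
Op 3: inc R3 by 4 -> R3=(0,0,0,8) value=8
Op 4: merge R1<->R3 -> R1=(0,1,0,8) R3=(0,1,0,8)
Op 5: merge R3<->R0 -> R3=(0,1,0,8) R0=(0,1,0,8)
Op 6: merge R1<->R3 -> R1=(0,1,0,8) R3=(0,1,0,8)
Op 7: inc R0 by 1 -> R0=(1,1,0,8) value=10
Op 8: merge R0<->R2 -> R0=(1,1,0,8) R2=(1,1,0,8)
Op 9: inc R1 by 1 -> R1=(0,2,0,8) value=10
Op 10: inc R0 by 2 -> R0=(3,1,0,8) value=12

Answer: 0 2 0 8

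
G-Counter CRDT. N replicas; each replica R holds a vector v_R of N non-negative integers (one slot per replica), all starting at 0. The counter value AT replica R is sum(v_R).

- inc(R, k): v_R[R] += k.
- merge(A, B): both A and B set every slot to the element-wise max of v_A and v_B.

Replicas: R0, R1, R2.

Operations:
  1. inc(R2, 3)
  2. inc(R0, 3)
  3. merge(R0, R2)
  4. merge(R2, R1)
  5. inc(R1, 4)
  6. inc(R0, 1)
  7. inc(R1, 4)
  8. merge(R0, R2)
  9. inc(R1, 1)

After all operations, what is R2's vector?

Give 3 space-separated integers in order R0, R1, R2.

Op 1: inc R2 by 3 -> R2=(0,0,3) value=3
Op 2: inc R0 by 3 -> R0=(3,0,0) value=3
Op 3: merge R0<->R2 -> R0=(3,0,3) R2=(3,0,3)
Op 4: merge R2<->R1 -> R2=(3,0,3) R1=(3,0,3)
Op 5: inc R1 by 4 -> R1=(3,4,3) value=10
Op 6: inc R0 by 1 -> R0=(4,0,3) value=7
Op 7: inc R1 by 4 -> R1=(3,8,3) value=14
Op 8: merge R0<->R2 -> R0=(4,0,3) R2=(4,0,3)
Op 9: inc R1 by 1 -> R1=(3,9,3) value=15

Answer: 4 0 3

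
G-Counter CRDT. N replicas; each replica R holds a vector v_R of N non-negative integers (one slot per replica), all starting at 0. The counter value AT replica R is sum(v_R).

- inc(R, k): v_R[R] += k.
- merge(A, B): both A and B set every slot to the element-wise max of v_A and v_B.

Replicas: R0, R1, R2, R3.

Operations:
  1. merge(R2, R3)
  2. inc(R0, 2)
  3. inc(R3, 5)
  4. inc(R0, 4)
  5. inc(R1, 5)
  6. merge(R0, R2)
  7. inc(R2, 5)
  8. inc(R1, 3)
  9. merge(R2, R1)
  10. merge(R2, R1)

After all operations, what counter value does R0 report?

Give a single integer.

Answer: 6

Derivation:
Op 1: merge R2<->R3 -> R2=(0,0,0,0) R3=(0,0,0,0)
Op 2: inc R0 by 2 -> R0=(2,0,0,0) value=2
Op 3: inc R3 by 5 -> R3=(0,0,0,5) value=5
Op 4: inc R0 by 4 -> R0=(6,0,0,0) value=6
Op 5: inc R1 by 5 -> R1=(0,5,0,0) value=5
Op 6: merge R0<->R2 -> R0=(6,0,0,0) R2=(6,0,0,0)
Op 7: inc R2 by 5 -> R2=(6,0,5,0) value=11
Op 8: inc R1 by 3 -> R1=(0,8,0,0) value=8
Op 9: merge R2<->R1 -> R2=(6,8,5,0) R1=(6,8,5,0)
Op 10: merge R2<->R1 -> R2=(6,8,5,0) R1=(6,8,5,0)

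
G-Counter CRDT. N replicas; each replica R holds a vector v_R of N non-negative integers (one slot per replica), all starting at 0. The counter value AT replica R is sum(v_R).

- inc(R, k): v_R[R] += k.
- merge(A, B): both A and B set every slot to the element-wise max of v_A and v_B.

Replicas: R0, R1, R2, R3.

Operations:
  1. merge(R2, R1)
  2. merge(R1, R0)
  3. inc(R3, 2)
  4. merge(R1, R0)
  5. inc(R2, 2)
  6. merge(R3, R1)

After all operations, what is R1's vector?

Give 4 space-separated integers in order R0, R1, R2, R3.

Op 1: merge R2<->R1 -> R2=(0,0,0,0) R1=(0,0,0,0)
Op 2: merge R1<->R0 -> R1=(0,0,0,0) R0=(0,0,0,0)
Op 3: inc R3 by 2 -> R3=(0,0,0,2) value=2
Op 4: merge R1<->R0 -> R1=(0,0,0,0) R0=(0,0,0,0)
Op 5: inc R2 by 2 -> R2=(0,0,2,0) value=2
Op 6: merge R3<->R1 -> R3=(0,0,0,2) R1=(0,0,0,2)

Answer: 0 0 0 2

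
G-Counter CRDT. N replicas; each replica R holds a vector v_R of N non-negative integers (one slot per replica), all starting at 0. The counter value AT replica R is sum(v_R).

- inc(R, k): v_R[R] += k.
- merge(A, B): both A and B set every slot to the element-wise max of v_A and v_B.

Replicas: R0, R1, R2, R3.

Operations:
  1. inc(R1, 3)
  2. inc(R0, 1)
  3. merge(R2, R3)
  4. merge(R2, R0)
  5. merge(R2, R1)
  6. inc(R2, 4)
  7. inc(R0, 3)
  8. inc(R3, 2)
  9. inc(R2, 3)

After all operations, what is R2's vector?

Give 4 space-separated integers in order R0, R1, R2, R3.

Op 1: inc R1 by 3 -> R1=(0,3,0,0) value=3
Op 2: inc R0 by 1 -> R0=(1,0,0,0) value=1
Op 3: merge R2<->R3 -> R2=(0,0,0,0) R3=(0,0,0,0)
Op 4: merge R2<->R0 -> R2=(1,0,0,0) R0=(1,0,0,0)
Op 5: merge R2<->R1 -> R2=(1,3,0,0) R1=(1,3,0,0)
Op 6: inc R2 by 4 -> R2=(1,3,4,0) value=8
Op 7: inc R0 by 3 -> R0=(4,0,0,0) value=4
Op 8: inc R3 by 2 -> R3=(0,0,0,2) value=2
Op 9: inc R2 by 3 -> R2=(1,3,7,0) value=11

Answer: 1 3 7 0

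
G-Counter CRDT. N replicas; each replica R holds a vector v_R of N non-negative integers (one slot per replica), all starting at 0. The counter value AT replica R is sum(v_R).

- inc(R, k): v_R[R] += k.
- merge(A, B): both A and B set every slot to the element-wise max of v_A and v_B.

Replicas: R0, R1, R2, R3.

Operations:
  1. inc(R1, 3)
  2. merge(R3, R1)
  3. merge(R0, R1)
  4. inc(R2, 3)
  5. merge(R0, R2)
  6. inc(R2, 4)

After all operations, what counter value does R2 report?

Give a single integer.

Answer: 10

Derivation:
Op 1: inc R1 by 3 -> R1=(0,3,0,0) value=3
Op 2: merge R3<->R1 -> R3=(0,3,0,0) R1=(0,3,0,0)
Op 3: merge R0<->R1 -> R0=(0,3,0,0) R1=(0,3,0,0)
Op 4: inc R2 by 3 -> R2=(0,0,3,0) value=3
Op 5: merge R0<->R2 -> R0=(0,3,3,0) R2=(0,3,3,0)
Op 6: inc R2 by 4 -> R2=(0,3,7,0) value=10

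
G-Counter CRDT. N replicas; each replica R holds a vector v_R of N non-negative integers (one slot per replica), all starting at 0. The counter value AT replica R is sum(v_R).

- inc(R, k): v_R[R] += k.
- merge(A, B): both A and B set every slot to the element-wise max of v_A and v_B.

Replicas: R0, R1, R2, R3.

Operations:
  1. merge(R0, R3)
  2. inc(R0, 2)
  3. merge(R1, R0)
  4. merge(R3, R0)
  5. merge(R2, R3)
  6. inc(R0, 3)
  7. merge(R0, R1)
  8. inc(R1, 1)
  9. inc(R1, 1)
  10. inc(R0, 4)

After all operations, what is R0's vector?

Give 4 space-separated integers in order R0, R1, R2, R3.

Op 1: merge R0<->R3 -> R0=(0,0,0,0) R3=(0,0,0,0)
Op 2: inc R0 by 2 -> R0=(2,0,0,0) value=2
Op 3: merge R1<->R0 -> R1=(2,0,0,0) R0=(2,0,0,0)
Op 4: merge R3<->R0 -> R3=(2,0,0,0) R0=(2,0,0,0)
Op 5: merge R2<->R3 -> R2=(2,0,0,0) R3=(2,0,0,0)
Op 6: inc R0 by 3 -> R0=(5,0,0,0) value=5
Op 7: merge R0<->R1 -> R0=(5,0,0,0) R1=(5,0,0,0)
Op 8: inc R1 by 1 -> R1=(5,1,0,0) value=6
Op 9: inc R1 by 1 -> R1=(5,2,0,0) value=7
Op 10: inc R0 by 4 -> R0=(9,0,0,0) value=9

Answer: 9 0 0 0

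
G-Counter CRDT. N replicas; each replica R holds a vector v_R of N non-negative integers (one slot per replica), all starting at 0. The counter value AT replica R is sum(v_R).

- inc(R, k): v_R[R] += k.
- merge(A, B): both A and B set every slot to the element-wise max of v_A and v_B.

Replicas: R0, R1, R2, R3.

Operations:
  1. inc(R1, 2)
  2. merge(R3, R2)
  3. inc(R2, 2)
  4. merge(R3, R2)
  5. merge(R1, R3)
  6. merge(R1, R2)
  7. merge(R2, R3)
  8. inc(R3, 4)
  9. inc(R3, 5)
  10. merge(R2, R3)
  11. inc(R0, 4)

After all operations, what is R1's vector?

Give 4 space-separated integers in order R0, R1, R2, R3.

Answer: 0 2 2 0

Derivation:
Op 1: inc R1 by 2 -> R1=(0,2,0,0) value=2
Op 2: merge R3<->R2 -> R3=(0,0,0,0) R2=(0,0,0,0)
Op 3: inc R2 by 2 -> R2=(0,0,2,0) value=2
Op 4: merge R3<->R2 -> R3=(0,0,2,0) R2=(0,0,2,0)
Op 5: merge R1<->R3 -> R1=(0,2,2,0) R3=(0,2,2,0)
Op 6: merge R1<->R2 -> R1=(0,2,2,0) R2=(0,2,2,0)
Op 7: merge R2<->R3 -> R2=(0,2,2,0) R3=(0,2,2,0)
Op 8: inc R3 by 4 -> R3=(0,2,2,4) value=8
Op 9: inc R3 by 5 -> R3=(0,2,2,9) value=13
Op 10: merge R2<->R3 -> R2=(0,2,2,9) R3=(0,2,2,9)
Op 11: inc R0 by 4 -> R0=(4,0,0,0) value=4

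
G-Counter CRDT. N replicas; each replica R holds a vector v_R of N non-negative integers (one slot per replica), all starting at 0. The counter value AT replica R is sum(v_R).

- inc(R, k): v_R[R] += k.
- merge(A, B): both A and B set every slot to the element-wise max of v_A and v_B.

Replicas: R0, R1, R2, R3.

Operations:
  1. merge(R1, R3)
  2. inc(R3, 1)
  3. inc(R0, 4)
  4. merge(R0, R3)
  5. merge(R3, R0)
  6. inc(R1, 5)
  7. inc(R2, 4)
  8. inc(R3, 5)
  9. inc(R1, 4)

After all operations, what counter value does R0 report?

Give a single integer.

Op 1: merge R1<->R3 -> R1=(0,0,0,0) R3=(0,0,0,0)
Op 2: inc R3 by 1 -> R3=(0,0,0,1) value=1
Op 3: inc R0 by 4 -> R0=(4,0,0,0) value=4
Op 4: merge R0<->R3 -> R0=(4,0,0,1) R3=(4,0,0,1)
Op 5: merge R3<->R0 -> R3=(4,0,0,1) R0=(4,0,0,1)
Op 6: inc R1 by 5 -> R1=(0,5,0,0) value=5
Op 7: inc R2 by 4 -> R2=(0,0,4,0) value=4
Op 8: inc R3 by 5 -> R3=(4,0,0,6) value=10
Op 9: inc R1 by 4 -> R1=(0,9,0,0) value=9

Answer: 5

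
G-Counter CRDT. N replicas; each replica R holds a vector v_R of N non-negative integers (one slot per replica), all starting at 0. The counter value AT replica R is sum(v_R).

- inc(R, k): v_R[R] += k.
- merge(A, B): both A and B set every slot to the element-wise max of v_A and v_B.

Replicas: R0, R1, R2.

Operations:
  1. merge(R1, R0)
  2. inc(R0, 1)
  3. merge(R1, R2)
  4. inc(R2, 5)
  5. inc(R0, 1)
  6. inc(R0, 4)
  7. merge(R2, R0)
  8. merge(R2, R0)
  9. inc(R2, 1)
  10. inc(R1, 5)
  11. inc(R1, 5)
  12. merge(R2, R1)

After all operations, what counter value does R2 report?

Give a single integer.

Answer: 22

Derivation:
Op 1: merge R1<->R0 -> R1=(0,0,0) R0=(0,0,0)
Op 2: inc R0 by 1 -> R0=(1,0,0) value=1
Op 3: merge R1<->R2 -> R1=(0,0,0) R2=(0,0,0)
Op 4: inc R2 by 5 -> R2=(0,0,5) value=5
Op 5: inc R0 by 1 -> R0=(2,0,0) value=2
Op 6: inc R0 by 4 -> R0=(6,0,0) value=6
Op 7: merge R2<->R0 -> R2=(6,0,5) R0=(6,0,5)
Op 8: merge R2<->R0 -> R2=(6,0,5) R0=(6,0,5)
Op 9: inc R2 by 1 -> R2=(6,0,6) value=12
Op 10: inc R1 by 5 -> R1=(0,5,0) value=5
Op 11: inc R1 by 5 -> R1=(0,10,0) value=10
Op 12: merge R2<->R1 -> R2=(6,10,6) R1=(6,10,6)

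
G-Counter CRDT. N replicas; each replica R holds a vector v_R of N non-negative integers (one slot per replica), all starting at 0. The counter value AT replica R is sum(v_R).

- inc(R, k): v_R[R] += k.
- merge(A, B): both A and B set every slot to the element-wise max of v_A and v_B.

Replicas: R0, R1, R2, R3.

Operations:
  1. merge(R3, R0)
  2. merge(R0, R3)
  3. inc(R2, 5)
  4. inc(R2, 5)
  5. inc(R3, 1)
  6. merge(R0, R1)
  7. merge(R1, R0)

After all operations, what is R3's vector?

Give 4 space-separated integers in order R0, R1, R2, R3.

Answer: 0 0 0 1

Derivation:
Op 1: merge R3<->R0 -> R3=(0,0,0,0) R0=(0,0,0,0)
Op 2: merge R0<->R3 -> R0=(0,0,0,0) R3=(0,0,0,0)
Op 3: inc R2 by 5 -> R2=(0,0,5,0) value=5
Op 4: inc R2 by 5 -> R2=(0,0,10,0) value=10
Op 5: inc R3 by 1 -> R3=(0,0,0,1) value=1
Op 6: merge R0<->R1 -> R0=(0,0,0,0) R1=(0,0,0,0)
Op 7: merge R1<->R0 -> R1=(0,0,0,0) R0=(0,0,0,0)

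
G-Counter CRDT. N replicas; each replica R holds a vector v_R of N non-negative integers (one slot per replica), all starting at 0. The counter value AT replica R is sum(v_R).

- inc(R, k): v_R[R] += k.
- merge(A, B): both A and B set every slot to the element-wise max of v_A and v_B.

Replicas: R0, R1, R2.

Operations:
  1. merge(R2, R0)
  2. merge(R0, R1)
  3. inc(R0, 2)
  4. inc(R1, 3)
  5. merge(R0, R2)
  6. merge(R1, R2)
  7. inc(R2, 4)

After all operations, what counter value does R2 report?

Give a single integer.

Answer: 9

Derivation:
Op 1: merge R2<->R0 -> R2=(0,0,0) R0=(0,0,0)
Op 2: merge R0<->R1 -> R0=(0,0,0) R1=(0,0,0)
Op 3: inc R0 by 2 -> R0=(2,0,0) value=2
Op 4: inc R1 by 3 -> R1=(0,3,0) value=3
Op 5: merge R0<->R2 -> R0=(2,0,0) R2=(2,0,0)
Op 6: merge R1<->R2 -> R1=(2,3,0) R2=(2,3,0)
Op 7: inc R2 by 4 -> R2=(2,3,4) value=9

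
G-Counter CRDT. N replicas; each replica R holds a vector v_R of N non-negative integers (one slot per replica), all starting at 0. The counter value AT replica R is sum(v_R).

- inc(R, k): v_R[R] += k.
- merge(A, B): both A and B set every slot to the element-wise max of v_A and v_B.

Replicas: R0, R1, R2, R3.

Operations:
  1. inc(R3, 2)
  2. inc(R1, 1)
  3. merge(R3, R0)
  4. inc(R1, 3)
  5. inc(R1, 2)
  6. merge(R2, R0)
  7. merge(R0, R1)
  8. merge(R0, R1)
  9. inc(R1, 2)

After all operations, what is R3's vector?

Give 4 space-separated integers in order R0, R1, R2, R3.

Answer: 0 0 0 2

Derivation:
Op 1: inc R3 by 2 -> R3=(0,0,0,2) value=2
Op 2: inc R1 by 1 -> R1=(0,1,0,0) value=1
Op 3: merge R3<->R0 -> R3=(0,0,0,2) R0=(0,0,0,2)
Op 4: inc R1 by 3 -> R1=(0,4,0,0) value=4
Op 5: inc R1 by 2 -> R1=(0,6,0,0) value=6
Op 6: merge R2<->R0 -> R2=(0,0,0,2) R0=(0,0,0,2)
Op 7: merge R0<->R1 -> R0=(0,6,0,2) R1=(0,6,0,2)
Op 8: merge R0<->R1 -> R0=(0,6,0,2) R1=(0,6,0,2)
Op 9: inc R1 by 2 -> R1=(0,8,0,2) value=10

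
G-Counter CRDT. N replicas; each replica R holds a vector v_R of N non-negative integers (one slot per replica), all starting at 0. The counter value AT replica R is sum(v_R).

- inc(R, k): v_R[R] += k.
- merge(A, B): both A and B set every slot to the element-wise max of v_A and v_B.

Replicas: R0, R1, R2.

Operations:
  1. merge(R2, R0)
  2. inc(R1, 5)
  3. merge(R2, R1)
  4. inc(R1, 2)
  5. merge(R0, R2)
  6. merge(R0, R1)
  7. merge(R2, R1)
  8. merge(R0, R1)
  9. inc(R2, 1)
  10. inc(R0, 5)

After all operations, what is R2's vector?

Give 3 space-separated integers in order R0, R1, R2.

Op 1: merge R2<->R0 -> R2=(0,0,0) R0=(0,0,0)
Op 2: inc R1 by 5 -> R1=(0,5,0) value=5
Op 3: merge R2<->R1 -> R2=(0,5,0) R1=(0,5,0)
Op 4: inc R1 by 2 -> R1=(0,7,0) value=7
Op 5: merge R0<->R2 -> R0=(0,5,0) R2=(0,5,0)
Op 6: merge R0<->R1 -> R0=(0,7,0) R1=(0,7,0)
Op 7: merge R2<->R1 -> R2=(0,7,0) R1=(0,7,0)
Op 8: merge R0<->R1 -> R0=(0,7,0) R1=(0,7,0)
Op 9: inc R2 by 1 -> R2=(0,7,1) value=8
Op 10: inc R0 by 5 -> R0=(5,7,0) value=12

Answer: 0 7 1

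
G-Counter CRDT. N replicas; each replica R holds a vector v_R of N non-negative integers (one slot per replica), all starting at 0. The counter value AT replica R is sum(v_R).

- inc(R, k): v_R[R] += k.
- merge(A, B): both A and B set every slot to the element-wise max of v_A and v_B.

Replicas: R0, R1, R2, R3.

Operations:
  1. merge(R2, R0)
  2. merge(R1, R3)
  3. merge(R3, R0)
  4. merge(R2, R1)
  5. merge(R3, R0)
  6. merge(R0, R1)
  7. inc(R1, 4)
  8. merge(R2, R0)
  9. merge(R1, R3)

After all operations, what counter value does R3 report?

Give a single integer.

Answer: 4

Derivation:
Op 1: merge R2<->R0 -> R2=(0,0,0,0) R0=(0,0,0,0)
Op 2: merge R1<->R3 -> R1=(0,0,0,0) R3=(0,0,0,0)
Op 3: merge R3<->R0 -> R3=(0,0,0,0) R0=(0,0,0,0)
Op 4: merge R2<->R1 -> R2=(0,0,0,0) R1=(0,0,0,0)
Op 5: merge R3<->R0 -> R3=(0,0,0,0) R0=(0,0,0,0)
Op 6: merge R0<->R1 -> R0=(0,0,0,0) R1=(0,0,0,0)
Op 7: inc R1 by 4 -> R1=(0,4,0,0) value=4
Op 8: merge R2<->R0 -> R2=(0,0,0,0) R0=(0,0,0,0)
Op 9: merge R1<->R3 -> R1=(0,4,0,0) R3=(0,4,0,0)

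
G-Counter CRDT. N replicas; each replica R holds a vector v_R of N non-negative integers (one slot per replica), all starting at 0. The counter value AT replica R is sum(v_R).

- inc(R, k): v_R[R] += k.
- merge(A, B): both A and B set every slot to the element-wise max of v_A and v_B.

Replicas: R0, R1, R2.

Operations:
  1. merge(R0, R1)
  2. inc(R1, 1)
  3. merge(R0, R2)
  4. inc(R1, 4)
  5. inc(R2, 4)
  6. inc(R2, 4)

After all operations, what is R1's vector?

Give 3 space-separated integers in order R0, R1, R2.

Answer: 0 5 0

Derivation:
Op 1: merge R0<->R1 -> R0=(0,0,0) R1=(0,0,0)
Op 2: inc R1 by 1 -> R1=(0,1,0) value=1
Op 3: merge R0<->R2 -> R0=(0,0,0) R2=(0,0,0)
Op 4: inc R1 by 4 -> R1=(0,5,0) value=5
Op 5: inc R2 by 4 -> R2=(0,0,4) value=4
Op 6: inc R2 by 4 -> R2=(0,0,8) value=8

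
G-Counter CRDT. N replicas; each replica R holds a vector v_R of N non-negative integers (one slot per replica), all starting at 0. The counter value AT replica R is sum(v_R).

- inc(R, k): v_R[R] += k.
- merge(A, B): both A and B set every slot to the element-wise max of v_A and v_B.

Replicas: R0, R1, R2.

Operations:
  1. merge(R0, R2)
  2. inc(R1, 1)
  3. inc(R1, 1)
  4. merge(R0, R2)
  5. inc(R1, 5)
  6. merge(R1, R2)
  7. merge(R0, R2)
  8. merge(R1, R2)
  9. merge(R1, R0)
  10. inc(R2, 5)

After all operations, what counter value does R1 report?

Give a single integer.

Answer: 7

Derivation:
Op 1: merge R0<->R2 -> R0=(0,0,0) R2=(0,0,0)
Op 2: inc R1 by 1 -> R1=(0,1,0) value=1
Op 3: inc R1 by 1 -> R1=(0,2,0) value=2
Op 4: merge R0<->R2 -> R0=(0,0,0) R2=(0,0,0)
Op 5: inc R1 by 5 -> R1=(0,7,0) value=7
Op 6: merge R1<->R2 -> R1=(0,7,0) R2=(0,7,0)
Op 7: merge R0<->R2 -> R0=(0,7,0) R2=(0,7,0)
Op 8: merge R1<->R2 -> R1=(0,7,0) R2=(0,7,0)
Op 9: merge R1<->R0 -> R1=(0,7,0) R0=(0,7,0)
Op 10: inc R2 by 5 -> R2=(0,7,5) value=12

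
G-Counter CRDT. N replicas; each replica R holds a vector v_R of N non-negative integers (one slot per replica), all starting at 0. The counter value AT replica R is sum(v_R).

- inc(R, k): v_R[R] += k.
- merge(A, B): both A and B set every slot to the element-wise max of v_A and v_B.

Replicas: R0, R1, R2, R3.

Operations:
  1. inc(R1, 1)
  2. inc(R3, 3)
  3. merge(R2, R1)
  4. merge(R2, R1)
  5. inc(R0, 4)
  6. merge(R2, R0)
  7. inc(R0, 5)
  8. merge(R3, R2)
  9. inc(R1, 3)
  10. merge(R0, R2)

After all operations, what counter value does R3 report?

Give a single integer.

Answer: 8

Derivation:
Op 1: inc R1 by 1 -> R1=(0,1,0,0) value=1
Op 2: inc R3 by 3 -> R3=(0,0,0,3) value=3
Op 3: merge R2<->R1 -> R2=(0,1,0,0) R1=(0,1,0,0)
Op 4: merge R2<->R1 -> R2=(0,1,0,0) R1=(0,1,0,0)
Op 5: inc R0 by 4 -> R0=(4,0,0,0) value=4
Op 6: merge R2<->R0 -> R2=(4,1,0,0) R0=(4,1,0,0)
Op 7: inc R0 by 5 -> R0=(9,1,0,0) value=10
Op 8: merge R3<->R2 -> R3=(4,1,0,3) R2=(4,1,0,3)
Op 9: inc R1 by 3 -> R1=(0,4,0,0) value=4
Op 10: merge R0<->R2 -> R0=(9,1,0,3) R2=(9,1,0,3)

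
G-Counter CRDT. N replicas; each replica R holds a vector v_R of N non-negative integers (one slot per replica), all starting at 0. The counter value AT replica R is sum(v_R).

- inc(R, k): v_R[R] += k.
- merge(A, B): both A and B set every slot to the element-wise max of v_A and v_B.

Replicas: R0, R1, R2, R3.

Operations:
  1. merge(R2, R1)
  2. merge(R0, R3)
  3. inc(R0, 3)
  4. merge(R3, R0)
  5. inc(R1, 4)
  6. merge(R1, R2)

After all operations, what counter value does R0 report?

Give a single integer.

Answer: 3

Derivation:
Op 1: merge R2<->R1 -> R2=(0,0,0,0) R1=(0,0,0,0)
Op 2: merge R0<->R3 -> R0=(0,0,0,0) R3=(0,0,0,0)
Op 3: inc R0 by 3 -> R0=(3,0,0,0) value=3
Op 4: merge R3<->R0 -> R3=(3,0,0,0) R0=(3,0,0,0)
Op 5: inc R1 by 4 -> R1=(0,4,0,0) value=4
Op 6: merge R1<->R2 -> R1=(0,4,0,0) R2=(0,4,0,0)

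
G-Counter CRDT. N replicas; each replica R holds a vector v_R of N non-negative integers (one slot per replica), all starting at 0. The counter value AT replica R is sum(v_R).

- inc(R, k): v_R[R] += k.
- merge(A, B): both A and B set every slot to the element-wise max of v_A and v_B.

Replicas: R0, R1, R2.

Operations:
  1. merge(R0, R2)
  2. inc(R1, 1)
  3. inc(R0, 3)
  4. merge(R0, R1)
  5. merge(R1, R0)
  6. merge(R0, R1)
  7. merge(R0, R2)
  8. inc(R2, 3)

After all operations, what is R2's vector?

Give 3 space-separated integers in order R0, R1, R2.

Answer: 3 1 3

Derivation:
Op 1: merge R0<->R2 -> R0=(0,0,0) R2=(0,0,0)
Op 2: inc R1 by 1 -> R1=(0,1,0) value=1
Op 3: inc R0 by 3 -> R0=(3,0,0) value=3
Op 4: merge R0<->R1 -> R0=(3,1,0) R1=(3,1,0)
Op 5: merge R1<->R0 -> R1=(3,1,0) R0=(3,1,0)
Op 6: merge R0<->R1 -> R0=(3,1,0) R1=(3,1,0)
Op 7: merge R0<->R2 -> R0=(3,1,0) R2=(3,1,0)
Op 8: inc R2 by 3 -> R2=(3,1,3) value=7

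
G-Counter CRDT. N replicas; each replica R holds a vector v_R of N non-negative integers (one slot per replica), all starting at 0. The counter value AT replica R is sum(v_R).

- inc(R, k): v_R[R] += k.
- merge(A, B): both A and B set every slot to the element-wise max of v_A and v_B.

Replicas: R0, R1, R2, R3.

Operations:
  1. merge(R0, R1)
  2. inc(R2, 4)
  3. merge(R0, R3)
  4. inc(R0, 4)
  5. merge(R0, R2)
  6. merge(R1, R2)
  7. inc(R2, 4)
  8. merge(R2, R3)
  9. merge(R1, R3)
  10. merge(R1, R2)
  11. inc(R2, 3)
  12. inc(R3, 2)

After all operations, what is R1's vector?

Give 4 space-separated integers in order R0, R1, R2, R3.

Answer: 4 0 8 0

Derivation:
Op 1: merge R0<->R1 -> R0=(0,0,0,0) R1=(0,0,0,0)
Op 2: inc R2 by 4 -> R2=(0,0,4,0) value=4
Op 3: merge R0<->R3 -> R0=(0,0,0,0) R3=(0,0,0,0)
Op 4: inc R0 by 4 -> R0=(4,0,0,0) value=4
Op 5: merge R0<->R2 -> R0=(4,0,4,0) R2=(4,0,4,0)
Op 6: merge R1<->R2 -> R1=(4,0,4,0) R2=(4,0,4,0)
Op 7: inc R2 by 4 -> R2=(4,0,8,0) value=12
Op 8: merge R2<->R3 -> R2=(4,0,8,0) R3=(4,0,8,0)
Op 9: merge R1<->R3 -> R1=(4,0,8,0) R3=(4,0,8,0)
Op 10: merge R1<->R2 -> R1=(4,0,8,0) R2=(4,0,8,0)
Op 11: inc R2 by 3 -> R2=(4,0,11,0) value=15
Op 12: inc R3 by 2 -> R3=(4,0,8,2) value=14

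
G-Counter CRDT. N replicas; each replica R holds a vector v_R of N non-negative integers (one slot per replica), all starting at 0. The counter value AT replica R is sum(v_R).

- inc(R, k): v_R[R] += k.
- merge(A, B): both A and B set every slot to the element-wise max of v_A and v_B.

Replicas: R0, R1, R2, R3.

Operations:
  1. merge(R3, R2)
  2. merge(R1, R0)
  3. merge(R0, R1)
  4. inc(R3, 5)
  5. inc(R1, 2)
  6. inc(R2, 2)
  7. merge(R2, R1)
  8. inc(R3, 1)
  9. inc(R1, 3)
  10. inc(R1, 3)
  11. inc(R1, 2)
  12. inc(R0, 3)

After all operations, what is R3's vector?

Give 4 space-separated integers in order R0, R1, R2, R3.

Op 1: merge R3<->R2 -> R3=(0,0,0,0) R2=(0,0,0,0)
Op 2: merge R1<->R0 -> R1=(0,0,0,0) R0=(0,0,0,0)
Op 3: merge R0<->R1 -> R0=(0,0,0,0) R1=(0,0,0,0)
Op 4: inc R3 by 5 -> R3=(0,0,0,5) value=5
Op 5: inc R1 by 2 -> R1=(0,2,0,0) value=2
Op 6: inc R2 by 2 -> R2=(0,0,2,0) value=2
Op 7: merge R2<->R1 -> R2=(0,2,2,0) R1=(0,2,2,0)
Op 8: inc R3 by 1 -> R3=(0,0,0,6) value=6
Op 9: inc R1 by 3 -> R1=(0,5,2,0) value=7
Op 10: inc R1 by 3 -> R1=(0,8,2,0) value=10
Op 11: inc R1 by 2 -> R1=(0,10,2,0) value=12
Op 12: inc R0 by 3 -> R0=(3,0,0,0) value=3

Answer: 0 0 0 6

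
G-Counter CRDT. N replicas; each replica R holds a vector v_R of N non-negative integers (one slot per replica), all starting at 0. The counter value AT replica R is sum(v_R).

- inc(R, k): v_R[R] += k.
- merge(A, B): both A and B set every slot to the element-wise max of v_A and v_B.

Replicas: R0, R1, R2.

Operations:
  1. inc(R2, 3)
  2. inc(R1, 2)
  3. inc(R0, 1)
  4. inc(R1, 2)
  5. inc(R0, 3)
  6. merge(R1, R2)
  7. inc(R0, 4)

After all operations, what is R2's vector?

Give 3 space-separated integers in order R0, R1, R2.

Answer: 0 4 3

Derivation:
Op 1: inc R2 by 3 -> R2=(0,0,3) value=3
Op 2: inc R1 by 2 -> R1=(0,2,0) value=2
Op 3: inc R0 by 1 -> R0=(1,0,0) value=1
Op 4: inc R1 by 2 -> R1=(0,4,0) value=4
Op 5: inc R0 by 3 -> R0=(4,0,0) value=4
Op 6: merge R1<->R2 -> R1=(0,4,3) R2=(0,4,3)
Op 7: inc R0 by 4 -> R0=(8,0,0) value=8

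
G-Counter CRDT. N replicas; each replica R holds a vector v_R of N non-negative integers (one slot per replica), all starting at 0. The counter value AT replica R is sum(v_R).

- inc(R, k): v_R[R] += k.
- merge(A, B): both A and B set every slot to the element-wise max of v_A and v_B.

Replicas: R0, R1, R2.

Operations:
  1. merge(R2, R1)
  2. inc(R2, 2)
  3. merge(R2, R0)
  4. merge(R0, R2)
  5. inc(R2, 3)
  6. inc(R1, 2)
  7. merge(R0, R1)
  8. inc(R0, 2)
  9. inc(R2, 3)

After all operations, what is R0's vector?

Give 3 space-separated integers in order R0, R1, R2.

Answer: 2 2 2

Derivation:
Op 1: merge R2<->R1 -> R2=(0,0,0) R1=(0,0,0)
Op 2: inc R2 by 2 -> R2=(0,0,2) value=2
Op 3: merge R2<->R0 -> R2=(0,0,2) R0=(0,0,2)
Op 4: merge R0<->R2 -> R0=(0,0,2) R2=(0,0,2)
Op 5: inc R2 by 3 -> R2=(0,0,5) value=5
Op 6: inc R1 by 2 -> R1=(0,2,0) value=2
Op 7: merge R0<->R1 -> R0=(0,2,2) R1=(0,2,2)
Op 8: inc R0 by 2 -> R0=(2,2,2) value=6
Op 9: inc R2 by 3 -> R2=(0,0,8) value=8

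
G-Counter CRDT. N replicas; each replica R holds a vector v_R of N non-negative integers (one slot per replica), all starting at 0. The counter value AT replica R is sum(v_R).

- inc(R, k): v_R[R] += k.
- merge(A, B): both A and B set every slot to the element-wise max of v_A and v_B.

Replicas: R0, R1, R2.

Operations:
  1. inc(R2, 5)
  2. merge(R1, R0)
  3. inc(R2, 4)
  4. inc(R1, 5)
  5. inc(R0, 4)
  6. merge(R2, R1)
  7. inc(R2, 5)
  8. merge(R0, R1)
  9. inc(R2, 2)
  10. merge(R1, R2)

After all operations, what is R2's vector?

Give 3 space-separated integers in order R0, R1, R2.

Op 1: inc R2 by 5 -> R2=(0,0,5) value=5
Op 2: merge R1<->R0 -> R1=(0,0,0) R0=(0,0,0)
Op 3: inc R2 by 4 -> R2=(0,0,9) value=9
Op 4: inc R1 by 5 -> R1=(0,5,0) value=5
Op 5: inc R0 by 4 -> R0=(4,0,0) value=4
Op 6: merge R2<->R1 -> R2=(0,5,9) R1=(0,5,9)
Op 7: inc R2 by 5 -> R2=(0,5,14) value=19
Op 8: merge R0<->R1 -> R0=(4,5,9) R1=(4,5,9)
Op 9: inc R2 by 2 -> R2=(0,5,16) value=21
Op 10: merge R1<->R2 -> R1=(4,5,16) R2=(4,5,16)

Answer: 4 5 16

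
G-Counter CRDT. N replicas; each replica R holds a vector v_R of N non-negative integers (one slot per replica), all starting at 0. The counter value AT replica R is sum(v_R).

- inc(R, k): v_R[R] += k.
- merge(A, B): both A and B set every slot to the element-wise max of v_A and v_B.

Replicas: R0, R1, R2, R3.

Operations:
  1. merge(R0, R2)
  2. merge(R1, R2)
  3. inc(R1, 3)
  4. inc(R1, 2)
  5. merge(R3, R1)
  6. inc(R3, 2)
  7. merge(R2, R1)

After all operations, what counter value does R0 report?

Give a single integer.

Answer: 0

Derivation:
Op 1: merge R0<->R2 -> R0=(0,0,0,0) R2=(0,0,0,0)
Op 2: merge R1<->R2 -> R1=(0,0,0,0) R2=(0,0,0,0)
Op 3: inc R1 by 3 -> R1=(0,3,0,0) value=3
Op 4: inc R1 by 2 -> R1=(0,5,0,0) value=5
Op 5: merge R3<->R1 -> R3=(0,5,0,0) R1=(0,5,0,0)
Op 6: inc R3 by 2 -> R3=(0,5,0,2) value=7
Op 7: merge R2<->R1 -> R2=(0,5,0,0) R1=(0,5,0,0)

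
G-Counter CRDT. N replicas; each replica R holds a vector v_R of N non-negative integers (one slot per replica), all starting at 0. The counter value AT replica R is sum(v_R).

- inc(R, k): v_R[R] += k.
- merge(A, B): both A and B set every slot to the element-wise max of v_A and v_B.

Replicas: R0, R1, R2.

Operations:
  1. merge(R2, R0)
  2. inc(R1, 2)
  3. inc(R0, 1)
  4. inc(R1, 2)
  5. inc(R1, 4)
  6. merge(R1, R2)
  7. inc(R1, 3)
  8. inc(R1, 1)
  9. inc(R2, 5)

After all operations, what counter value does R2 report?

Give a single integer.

Answer: 13

Derivation:
Op 1: merge R2<->R0 -> R2=(0,0,0) R0=(0,0,0)
Op 2: inc R1 by 2 -> R1=(0,2,0) value=2
Op 3: inc R0 by 1 -> R0=(1,0,0) value=1
Op 4: inc R1 by 2 -> R1=(0,4,0) value=4
Op 5: inc R1 by 4 -> R1=(0,8,0) value=8
Op 6: merge R1<->R2 -> R1=(0,8,0) R2=(0,8,0)
Op 7: inc R1 by 3 -> R1=(0,11,0) value=11
Op 8: inc R1 by 1 -> R1=(0,12,0) value=12
Op 9: inc R2 by 5 -> R2=(0,8,5) value=13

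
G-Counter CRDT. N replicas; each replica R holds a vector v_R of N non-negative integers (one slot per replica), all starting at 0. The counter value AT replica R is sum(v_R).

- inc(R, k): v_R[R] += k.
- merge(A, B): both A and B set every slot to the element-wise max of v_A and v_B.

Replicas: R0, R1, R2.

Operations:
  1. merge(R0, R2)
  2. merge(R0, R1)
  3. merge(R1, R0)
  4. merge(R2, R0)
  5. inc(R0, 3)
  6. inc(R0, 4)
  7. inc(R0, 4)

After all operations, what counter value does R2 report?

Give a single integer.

Op 1: merge R0<->R2 -> R0=(0,0,0) R2=(0,0,0)
Op 2: merge R0<->R1 -> R0=(0,0,0) R1=(0,0,0)
Op 3: merge R1<->R0 -> R1=(0,0,0) R0=(0,0,0)
Op 4: merge R2<->R0 -> R2=(0,0,0) R0=(0,0,0)
Op 5: inc R0 by 3 -> R0=(3,0,0) value=3
Op 6: inc R0 by 4 -> R0=(7,0,0) value=7
Op 7: inc R0 by 4 -> R0=(11,0,0) value=11

Answer: 0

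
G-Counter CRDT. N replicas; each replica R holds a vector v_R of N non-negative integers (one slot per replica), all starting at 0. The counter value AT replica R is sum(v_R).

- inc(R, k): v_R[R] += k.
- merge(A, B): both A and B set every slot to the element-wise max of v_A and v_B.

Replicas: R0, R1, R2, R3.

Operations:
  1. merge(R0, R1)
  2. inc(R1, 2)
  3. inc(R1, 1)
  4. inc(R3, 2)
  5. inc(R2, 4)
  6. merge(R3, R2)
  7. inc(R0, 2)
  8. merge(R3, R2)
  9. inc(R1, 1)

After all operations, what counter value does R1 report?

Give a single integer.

Answer: 4

Derivation:
Op 1: merge R0<->R1 -> R0=(0,0,0,0) R1=(0,0,0,0)
Op 2: inc R1 by 2 -> R1=(0,2,0,0) value=2
Op 3: inc R1 by 1 -> R1=(0,3,0,0) value=3
Op 4: inc R3 by 2 -> R3=(0,0,0,2) value=2
Op 5: inc R2 by 4 -> R2=(0,0,4,0) value=4
Op 6: merge R3<->R2 -> R3=(0,0,4,2) R2=(0,0,4,2)
Op 7: inc R0 by 2 -> R0=(2,0,0,0) value=2
Op 8: merge R3<->R2 -> R3=(0,0,4,2) R2=(0,0,4,2)
Op 9: inc R1 by 1 -> R1=(0,4,0,0) value=4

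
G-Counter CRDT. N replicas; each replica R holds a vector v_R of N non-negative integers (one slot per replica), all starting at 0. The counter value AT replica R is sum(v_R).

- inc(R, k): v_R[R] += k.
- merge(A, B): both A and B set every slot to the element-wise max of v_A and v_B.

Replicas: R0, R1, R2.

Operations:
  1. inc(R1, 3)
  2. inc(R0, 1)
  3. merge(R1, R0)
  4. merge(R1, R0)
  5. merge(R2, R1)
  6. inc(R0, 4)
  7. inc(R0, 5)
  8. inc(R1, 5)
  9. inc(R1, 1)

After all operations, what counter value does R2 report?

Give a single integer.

Answer: 4

Derivation:
Op 1: inc R1 by 3 -> R1=(0,3,0) value=3
Op 2: inc R0 by 1 -> R0=(1,0,0) value=1
Op 3: merge R1<->R0 -> R1=(1,3,0) R0=(1,3,0)
Op 4: merge R1<->R0 -> R1=(1,3,0) R0=(1,3,0)
Op 5: merge R2<->R1 -> R2=(1,3,0) R1=(1,3,0)
Op 6: inc R0 by 4 -> R0=(5,3,0) value=8
Op 7: inc R0 by 5 -> R0=(10,3,0) value=13
Op 8: inc R1 by 5 -> R1=(1,8,0) value=9
Op 9: inc R1 by 1 -> R1=(1,9,0) value=10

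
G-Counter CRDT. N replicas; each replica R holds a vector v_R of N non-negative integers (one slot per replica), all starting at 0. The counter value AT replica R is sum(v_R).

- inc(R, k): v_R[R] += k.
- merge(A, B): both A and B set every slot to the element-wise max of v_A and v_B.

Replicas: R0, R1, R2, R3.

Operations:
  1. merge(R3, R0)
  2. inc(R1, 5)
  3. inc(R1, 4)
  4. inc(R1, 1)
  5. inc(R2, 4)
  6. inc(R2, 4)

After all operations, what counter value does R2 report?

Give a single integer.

Answer: 8

Derivation:
Op 1: merge R3<->R0 -> R3=(0,0,0,0) R0=(0,0,0,0)
Op 2: inc R1 by 5 -> R1=(0,5,0,0) value=5
Op 3: inc R1 by 4 -> R1=(0,9,0,0) value=9
Op 4: inc R1 by 1 -> R1=(0,10,0,0) value=10
Op 5: inc R2 by 4 -> R2=(0,0,4,0) value=4
Op 6: inc R2 by 4 -> R2=(0,0,8,0) value=8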